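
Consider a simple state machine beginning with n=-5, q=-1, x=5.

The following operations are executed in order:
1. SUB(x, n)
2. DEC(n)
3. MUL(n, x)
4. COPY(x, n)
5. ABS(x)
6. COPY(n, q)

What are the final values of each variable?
{n: -1, q: -1, x: 60}

Step-by-step execution:
Initial: n=-5, q=-1, x=5
After step 1 (SUB(x, n)): n=-5, q=-1, x=10
After step 2 (DEC(n)): n=-6, q=-1, x=10
After step 3 (MUL(n, x)): n=-60, q=-1, x=10
After step 4 (COPY(x, n)): n=-60, q=-1, x=-60
After step 5 (ABS(x)): n=-60, q=-1, x=60
After step 6 (COPY(n, q)): n=-1, q=-1, x=60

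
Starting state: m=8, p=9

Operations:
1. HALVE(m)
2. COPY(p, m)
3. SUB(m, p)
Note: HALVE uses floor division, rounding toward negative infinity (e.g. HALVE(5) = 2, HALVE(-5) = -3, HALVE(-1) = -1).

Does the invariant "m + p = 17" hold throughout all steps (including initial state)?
No, violated after step 1

The invariant is violated after step 1.

State at each step:
Initial: m=8, p=9
After step 1: m=4, p=9
After step 2: m=4, p=4
After step 3: m=0, p=4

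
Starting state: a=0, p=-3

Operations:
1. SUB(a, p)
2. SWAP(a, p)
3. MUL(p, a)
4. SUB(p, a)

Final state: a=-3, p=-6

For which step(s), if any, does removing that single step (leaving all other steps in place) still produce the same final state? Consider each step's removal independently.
None - removing any single step changes the final result

Testing removal of each single step:
Without step 1: final = a=-3, p=3 (different)
Without step 2: final = a=3, p=-12 (different)
Without step 3: final = a=-3, p=6 (different)
Without step 4: final = a=-3, p=-9 (different)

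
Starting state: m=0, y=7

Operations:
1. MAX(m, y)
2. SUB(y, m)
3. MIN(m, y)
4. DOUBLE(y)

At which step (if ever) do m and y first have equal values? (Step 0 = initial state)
Step 1

m and y first become equal after step 1.

Comparing values at each step:
Initial: m=0, y=7
After step 1: m=7, y=7 ← equal!
After step 2: m=7, y=0
After step 3: m=0, y=0 ← equal!
After step 4: m=0, y=0 ← equal!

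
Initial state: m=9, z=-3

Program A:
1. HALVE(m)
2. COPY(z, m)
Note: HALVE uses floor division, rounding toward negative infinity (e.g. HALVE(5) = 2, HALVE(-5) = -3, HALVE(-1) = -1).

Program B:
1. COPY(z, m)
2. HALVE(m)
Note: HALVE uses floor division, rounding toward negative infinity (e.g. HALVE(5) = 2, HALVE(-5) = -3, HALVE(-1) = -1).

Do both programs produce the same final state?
No

Program A final state: m=4, z=4
Program B final state: m=4, z=9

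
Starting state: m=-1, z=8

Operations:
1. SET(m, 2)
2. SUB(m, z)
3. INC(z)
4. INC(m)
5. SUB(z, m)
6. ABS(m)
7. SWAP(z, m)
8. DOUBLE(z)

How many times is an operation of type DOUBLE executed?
1

Counting DOUBLE operations:
Step 8: DOUBLE(z) ← DOUBLE
Total: 1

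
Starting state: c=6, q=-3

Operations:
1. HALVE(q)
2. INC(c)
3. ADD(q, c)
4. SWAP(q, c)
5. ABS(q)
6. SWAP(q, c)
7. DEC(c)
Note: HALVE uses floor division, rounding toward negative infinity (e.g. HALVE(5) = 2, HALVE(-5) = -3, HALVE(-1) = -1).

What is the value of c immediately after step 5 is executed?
c = 5

Tracing c through execution:
Initial: c = 6
After step 1 (HALVE(q)): c = 6
After step 2 (INC(c)): c = 7
After step 3 (ADD(q, c)): c = 7
After step 4 (SWAP(q, c)): c = 5
After step 5 (ABS(q)): c = 5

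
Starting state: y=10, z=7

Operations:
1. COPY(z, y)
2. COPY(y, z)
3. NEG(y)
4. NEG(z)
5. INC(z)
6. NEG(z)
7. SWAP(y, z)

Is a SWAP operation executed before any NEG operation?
No

First SWAP: step 7
First NEG: step 3
Since 7 > 3, NEG comes first.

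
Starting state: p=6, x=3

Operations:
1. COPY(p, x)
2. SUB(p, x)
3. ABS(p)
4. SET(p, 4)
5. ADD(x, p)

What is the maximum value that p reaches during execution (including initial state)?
6

Values of p at each step:
Initial: p = 6 ← maximum
After step 1: p = 3
After step 2: p = 0
After step 3: p = 0
After step 4: p = 4
After step 5: p = 4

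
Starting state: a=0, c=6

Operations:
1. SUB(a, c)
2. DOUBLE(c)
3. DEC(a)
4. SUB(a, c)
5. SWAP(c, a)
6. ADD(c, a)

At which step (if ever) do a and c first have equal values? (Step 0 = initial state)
Never

a and c never become equal during execution.

Comparing values at each step:
Initial: a=0, c=6
After step 1: a=-6, c=6
After step 2: a=-6, c=12
After step 3: a=-7, c=12
After step 4: a=-19, c=12
After step 5: a=12, c=-19
After step 6: a=12, c=-7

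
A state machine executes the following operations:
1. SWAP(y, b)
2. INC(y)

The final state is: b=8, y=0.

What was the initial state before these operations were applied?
b=-1, y=8

Working backwards:
Final state: b=8, y=0
Before step 2 (INC(y)): b=8, y=-1
Before step 1 (SWAP(y, b)): b=-1, y=8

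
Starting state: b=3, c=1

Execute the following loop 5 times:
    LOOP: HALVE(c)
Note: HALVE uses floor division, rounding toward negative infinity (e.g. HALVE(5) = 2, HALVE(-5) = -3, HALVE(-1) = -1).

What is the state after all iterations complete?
b=3, c=0

Iteration trace:
Start: b=3, c=1
After iteration 1: b=3, c=0
After iteration 2: b=3, c=0
After iteration 3: b=3, c=0
After iteration 4: b=3, c=0
After iteration 5: b=3, c=0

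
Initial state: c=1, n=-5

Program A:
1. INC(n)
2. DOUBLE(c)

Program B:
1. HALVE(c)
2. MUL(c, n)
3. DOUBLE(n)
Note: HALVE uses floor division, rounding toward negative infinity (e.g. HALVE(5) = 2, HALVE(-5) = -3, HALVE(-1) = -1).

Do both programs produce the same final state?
No

Program A final state: c=2, n=-4
Program B final state: c=0, n=-10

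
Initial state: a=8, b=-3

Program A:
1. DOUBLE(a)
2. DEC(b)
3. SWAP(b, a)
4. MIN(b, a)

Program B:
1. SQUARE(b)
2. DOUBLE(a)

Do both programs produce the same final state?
No

Program A final state: a=-4, b=-4
Program B final state: a=16, b=9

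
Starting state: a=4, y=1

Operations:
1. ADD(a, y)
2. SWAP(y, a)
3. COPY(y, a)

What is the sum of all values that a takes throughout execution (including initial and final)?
11

Values of a at each step:
Initial: a = 4
After step 1: a = 5
After step 2: a = 1
After step 3: a = 1
Sum = 4 + 5 + 1 + 1 = 11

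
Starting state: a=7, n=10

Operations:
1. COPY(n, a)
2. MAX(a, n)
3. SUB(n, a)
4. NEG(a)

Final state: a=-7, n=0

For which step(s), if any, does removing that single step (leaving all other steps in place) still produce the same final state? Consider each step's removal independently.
Step(s) 2

Testing removal of each single step:
Without step 1: final = a=-10, n=0 (different)
Without step 2: final = a=-7, n=0 (same)
Without step 3: final = a=-7, n=7 (different)
Without step 4: final = a=7, n=0 (different)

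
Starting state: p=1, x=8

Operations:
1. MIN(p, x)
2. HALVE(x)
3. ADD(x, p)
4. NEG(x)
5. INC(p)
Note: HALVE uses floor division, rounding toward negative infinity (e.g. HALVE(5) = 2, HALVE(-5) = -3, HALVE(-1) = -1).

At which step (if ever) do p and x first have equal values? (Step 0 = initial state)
Never

p and x never become equal during execution.

Comparing values at each step:
Initial: p=1, x=8
After step 1: p=1, x=8
After step 2: p=1, x=4
After step 3: p=1, x=5
After step 4: p=1, x=-5
After step 5: p=2, x=-5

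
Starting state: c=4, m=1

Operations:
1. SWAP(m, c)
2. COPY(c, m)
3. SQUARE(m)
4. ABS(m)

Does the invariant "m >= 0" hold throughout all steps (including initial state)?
Yes

The invariant holds at every step.

State at each step:
Initial: c=4, m=1
After step 1: c=1, m=4
After step 2: c=4, m=4
After step 3: c=4, m=16
After step 4: c=4, m=16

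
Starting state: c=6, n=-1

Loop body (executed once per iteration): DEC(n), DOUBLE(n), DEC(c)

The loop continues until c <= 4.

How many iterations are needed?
2

Tracing iterations:
Initial: c=6, n=-1
After iteration 1: c=5, n=-4
After iteration 2: c=4, n=-10
c <= 4 now holds, so the loop exits after 2 iterations.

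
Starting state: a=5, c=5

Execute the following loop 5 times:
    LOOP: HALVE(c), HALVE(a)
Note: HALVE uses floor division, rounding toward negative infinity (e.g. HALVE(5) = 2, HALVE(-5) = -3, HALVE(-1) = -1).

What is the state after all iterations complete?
a=0, c=0

Iteration trace:
Start: a=5, c=5
After iteration 1: a=2, c=2
After iteration 2: a=1, c=1
After iteration 3: a=0, c=0
After iteration 4: a=0, c=0
After iteration 5: a=0, c=0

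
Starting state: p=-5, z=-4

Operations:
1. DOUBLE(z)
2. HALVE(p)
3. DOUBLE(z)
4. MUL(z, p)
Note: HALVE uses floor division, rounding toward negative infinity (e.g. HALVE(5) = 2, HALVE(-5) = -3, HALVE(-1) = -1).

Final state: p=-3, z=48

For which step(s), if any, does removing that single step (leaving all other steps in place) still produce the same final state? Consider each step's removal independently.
None - removing any single step changes the final result

Testing removal of each single step:
Without step 1: final = p=-3, z=24 (different)
Without step 2: final = p=-5, z=80 (different)
Without step 3: final = p=-3, z=24 (different)
Without step 4: final = p=-3, z=-16 (different)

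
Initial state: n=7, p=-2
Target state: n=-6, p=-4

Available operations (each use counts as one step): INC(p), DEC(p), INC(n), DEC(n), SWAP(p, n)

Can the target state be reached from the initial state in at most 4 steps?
No

The target state cannot be reached within 4 steps.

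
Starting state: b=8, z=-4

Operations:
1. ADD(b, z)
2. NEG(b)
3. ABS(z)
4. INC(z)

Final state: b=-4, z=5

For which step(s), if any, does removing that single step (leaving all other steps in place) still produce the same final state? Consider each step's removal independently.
None - removing any single step changes the final result

Testing removal of each single step:
Without step 1: final = b=-8, z=5 (different)
Without step 2: final = b=4, z=5 (different)
Without step 3: final = b=-4, z=-3 (different)
Without step 4: final = b=-4, z=4 (different)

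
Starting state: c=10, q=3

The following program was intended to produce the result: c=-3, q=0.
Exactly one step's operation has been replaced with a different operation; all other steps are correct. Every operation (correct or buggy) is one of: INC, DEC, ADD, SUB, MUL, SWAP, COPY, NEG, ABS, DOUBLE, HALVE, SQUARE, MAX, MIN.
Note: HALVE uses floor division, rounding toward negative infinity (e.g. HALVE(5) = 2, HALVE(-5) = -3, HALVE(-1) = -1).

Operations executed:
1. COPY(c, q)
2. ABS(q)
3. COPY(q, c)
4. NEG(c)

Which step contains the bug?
Step 3

Trace with buggy code:
Initial: c=10, q=3
After step 1: c=3, q=3
After step 2: c=3, q=3
After step 3: c=3, q=3
After step 4: c=-3, q=3
Actual final c=-3, q=3 ≠ expected c=-3, q=0.
Step 3 is the only position where a single-operation replacement can produce the expected result.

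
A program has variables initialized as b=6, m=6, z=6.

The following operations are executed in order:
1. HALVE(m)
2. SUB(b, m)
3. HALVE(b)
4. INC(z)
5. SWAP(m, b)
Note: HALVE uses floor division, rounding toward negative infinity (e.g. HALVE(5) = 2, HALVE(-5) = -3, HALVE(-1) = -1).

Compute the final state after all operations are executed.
{b: 3, m: 1, z: 7}

Step-by-step execution:
Initial: b=6, m=6, z=6
After step 1 (HALVE(m)): b=6, m=3, z=6
After step 2 (SUB(b, m)): b=3, m=3, z=6
After step 3 (HALVE(b)): b=1, m=3, z=6
After step 4 (INC(z)): b=1, m=3, z=7
After step 5 (SWAP(m, b)): b=3, m=1, z=7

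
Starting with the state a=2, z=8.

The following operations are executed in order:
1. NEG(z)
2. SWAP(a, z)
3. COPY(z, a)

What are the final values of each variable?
{a: -8, z: -8}

Step-by-step execution:
Initial: a=2, z=8
After step 1 (NEG(z)): a=2, z=-8
After step 2 (SWAP(a, z)): a=-8, z=2
After step 3 (COPY(z, a)): a=-8, z=-8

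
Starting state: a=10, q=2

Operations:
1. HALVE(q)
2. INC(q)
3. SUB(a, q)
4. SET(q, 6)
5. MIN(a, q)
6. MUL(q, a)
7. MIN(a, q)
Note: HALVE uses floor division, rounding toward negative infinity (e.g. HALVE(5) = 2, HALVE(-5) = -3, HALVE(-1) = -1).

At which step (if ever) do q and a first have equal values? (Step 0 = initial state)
Step 5

q and a first become equal after step 5.

Comparing values at each step:
Initial: q=2, a=10
After step 1: q=1, a=10
After step 2: q=2, a=10
After step 3: q=2, a=8
After step 4: q=6, a=8
After step 5: q=6, a=6 ← equal!
After step 6: q=36, a=6
After step 7: q=36, a=6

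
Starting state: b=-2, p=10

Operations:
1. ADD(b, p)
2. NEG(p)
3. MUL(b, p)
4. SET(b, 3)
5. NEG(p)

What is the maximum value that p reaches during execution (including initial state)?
10

Values of p at each step:
Initial: p = 10 ← maximum
After step 1: p = 10
After step 2: p = -10
After step 3: p = -10
After step 4: p = -10
After step 5: p = 10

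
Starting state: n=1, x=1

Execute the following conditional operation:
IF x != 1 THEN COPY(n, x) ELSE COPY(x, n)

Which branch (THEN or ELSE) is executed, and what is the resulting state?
Branch: ELSE, Final state: n=1, x=1

Evaluating condition: x != 1
x = 1
Condition is False, so ELSE branch executes
After COPY(x, n): n=1, x=1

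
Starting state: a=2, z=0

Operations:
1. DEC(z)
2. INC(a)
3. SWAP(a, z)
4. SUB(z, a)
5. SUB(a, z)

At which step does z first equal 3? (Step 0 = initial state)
Step 3

Tracing z:
Initial: z = 0
After step 1: z = -1
After step 2: z = -1
After step 3: z = 3 ← first occurrence
After step 4: z = 4
After step 5: z = 4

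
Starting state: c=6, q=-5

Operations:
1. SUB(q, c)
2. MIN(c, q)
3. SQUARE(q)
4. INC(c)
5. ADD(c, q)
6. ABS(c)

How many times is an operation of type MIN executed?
1

Counting MIN operations:
Step 2: MIN(c, q) ← MIN
Total: 1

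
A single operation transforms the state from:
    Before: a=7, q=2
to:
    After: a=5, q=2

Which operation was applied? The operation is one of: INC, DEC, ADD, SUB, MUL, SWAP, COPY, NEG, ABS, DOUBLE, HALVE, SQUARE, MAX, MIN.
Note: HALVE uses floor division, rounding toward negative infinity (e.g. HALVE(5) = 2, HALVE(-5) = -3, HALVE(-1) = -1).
SUB(a, q)

Analyzing the change:
Before: a=7, q=2
After: a=5, q=2
Variable a changed from 7 to 5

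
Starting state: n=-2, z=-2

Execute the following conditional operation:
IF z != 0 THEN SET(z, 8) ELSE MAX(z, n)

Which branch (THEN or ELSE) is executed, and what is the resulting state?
Branch: THEN, Final state: n=-2, z=8

Evaluating condition: z != 0
z = -2
Condition is True, so THEN branch executes
After SET(z, 8): n=-2, z=8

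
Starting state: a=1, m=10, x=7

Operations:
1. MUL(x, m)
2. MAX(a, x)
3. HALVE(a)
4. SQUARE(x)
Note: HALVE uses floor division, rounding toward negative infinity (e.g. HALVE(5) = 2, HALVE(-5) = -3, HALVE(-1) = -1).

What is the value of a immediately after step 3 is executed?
a = 35

Tracing a through execution:
Initial: a = 1
After step 1 (MUL(x, m)): a = 1
After step 2 (MAX(a, x)): a = 70
After step 3 (HALVE(a)): a = 35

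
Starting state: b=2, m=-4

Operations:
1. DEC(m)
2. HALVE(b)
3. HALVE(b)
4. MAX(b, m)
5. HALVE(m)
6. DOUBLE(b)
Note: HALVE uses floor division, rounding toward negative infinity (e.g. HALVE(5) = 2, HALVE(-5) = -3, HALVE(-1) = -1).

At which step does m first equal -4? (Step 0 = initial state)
Step 0

Tracing m:
Initial: m = -4 ← first occurrence
After step 1: m = -5
After step 2: m = -5
After step 3: m = -5
After step 4: m = -5
After step 5: m = -3
After step 6: m = -3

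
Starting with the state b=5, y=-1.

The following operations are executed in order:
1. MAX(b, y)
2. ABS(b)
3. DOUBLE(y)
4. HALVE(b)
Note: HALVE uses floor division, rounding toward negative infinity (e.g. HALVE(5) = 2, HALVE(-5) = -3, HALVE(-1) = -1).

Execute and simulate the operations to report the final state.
{b: 2, y: -2}

Step-by-step execution:
Initial: b=5, y=-1
After step 1 (MAX(b, y)): b=5, y=-1
After step 2 (ABS(b)): b=5, y=-1
After step 3 (DOUBLE(y)): b=5, y=-2
After step 4 (HALVE(b)): b=2, y=-2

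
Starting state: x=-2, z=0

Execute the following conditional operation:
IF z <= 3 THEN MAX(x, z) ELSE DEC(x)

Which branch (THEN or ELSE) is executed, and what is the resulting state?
Branch: THEN, Final state: x=0, z=0

Evaluating condition: z <= 3
z = 0
Condition is True, so THEN branch executes
After MAX(x, z): x=0, z=0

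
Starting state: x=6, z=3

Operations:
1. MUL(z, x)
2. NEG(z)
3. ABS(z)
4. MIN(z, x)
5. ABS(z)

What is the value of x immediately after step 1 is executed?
x = 6

Tracing x through execution:
Initial: x = 6
After step 1 (MUL(z, x)): x = 6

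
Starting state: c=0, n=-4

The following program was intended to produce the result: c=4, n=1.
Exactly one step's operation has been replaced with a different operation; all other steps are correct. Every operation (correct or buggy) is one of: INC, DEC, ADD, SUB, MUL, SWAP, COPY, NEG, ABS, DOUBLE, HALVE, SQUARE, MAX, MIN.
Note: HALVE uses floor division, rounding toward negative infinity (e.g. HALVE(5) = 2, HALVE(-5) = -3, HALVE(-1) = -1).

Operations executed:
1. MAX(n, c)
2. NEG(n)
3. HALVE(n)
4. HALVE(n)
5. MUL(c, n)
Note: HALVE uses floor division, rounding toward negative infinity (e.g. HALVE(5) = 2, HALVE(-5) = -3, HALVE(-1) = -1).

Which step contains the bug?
Step 1

Trace with buggy code:
Initial: c=0, n=-4
After step 1: c=0, n=0
After step 2: c=0, n=0
After step 3: c=0, n=0
After step 4: c=0, n=0
After step 5: c=0, n=0
Actual final c=0, n=0 ≠ expected c=4, n=1.
Step 1 is the only position where a single-operation replacement can produce the expected result.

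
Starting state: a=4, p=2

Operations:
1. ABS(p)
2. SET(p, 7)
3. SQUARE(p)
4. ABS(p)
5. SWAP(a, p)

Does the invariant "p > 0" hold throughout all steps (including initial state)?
Yes

The invariant holds at every step.

State at each step:
Initial: a=4, p=2
After step 1: a=4, p=2
After step 2: a=4, p=7
After step 3: a=4, p=49
After step 4: a=4, p=49
After step 5: a=49, p=4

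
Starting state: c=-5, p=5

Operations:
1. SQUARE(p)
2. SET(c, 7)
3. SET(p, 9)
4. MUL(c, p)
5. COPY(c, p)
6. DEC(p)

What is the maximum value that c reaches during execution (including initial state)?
63

Values of c at each step:
Initial: c = -5
After step 1: c = -5
After step 2: c = 7
After step 3: c = 7
After step 4: c = 63 ← maximum
After step 5: c = 9
After step 6: c = 9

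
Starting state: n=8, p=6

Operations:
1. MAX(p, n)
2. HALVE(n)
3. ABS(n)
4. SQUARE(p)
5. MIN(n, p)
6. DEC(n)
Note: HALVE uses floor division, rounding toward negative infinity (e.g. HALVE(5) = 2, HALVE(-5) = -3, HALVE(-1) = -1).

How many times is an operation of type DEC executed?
1

Counting DEC operations:
Step 6: DEC(n) ← DEC
Total: 1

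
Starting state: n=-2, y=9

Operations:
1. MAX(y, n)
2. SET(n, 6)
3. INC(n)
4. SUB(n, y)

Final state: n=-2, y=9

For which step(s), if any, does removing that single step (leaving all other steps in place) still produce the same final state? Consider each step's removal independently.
Step(s) 1

Testing removal of each single step:
Without step 1: final = n=-2, y=9 (same)
Without step 2: final = n=-10, y=9 (different)
Without step 3: final = n=-3, y=9 (different)
Without step 4: final = n=7, y=9 (different)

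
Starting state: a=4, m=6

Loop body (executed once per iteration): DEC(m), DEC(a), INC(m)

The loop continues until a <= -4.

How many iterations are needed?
8

Tracing iterations:
Initial: a=4, m=6
After iteration 1: a=3, m=6
After iteration 2: a=2, m=6
After iteration 3: a=1, m=6
After iteration 4: a=0, m=6
After iteration 5: a=-1, m=6
After iteration 6: a=-2, m=6
After iteration 7: a=-3, m=6
After iteration 8: a=-4, m=6
a <= -4 now holds, so the loop exits after 8 iterations.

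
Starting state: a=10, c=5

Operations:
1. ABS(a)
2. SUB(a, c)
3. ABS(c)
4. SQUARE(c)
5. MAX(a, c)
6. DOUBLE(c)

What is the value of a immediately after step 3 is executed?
a = 5

Tracing a through execution:
Initial: a = 10
After step 1 (ABS(a)): a = 10
After step 2 (SUB(a, c)): a = 5
After step 3 (ABS(c)): a = 5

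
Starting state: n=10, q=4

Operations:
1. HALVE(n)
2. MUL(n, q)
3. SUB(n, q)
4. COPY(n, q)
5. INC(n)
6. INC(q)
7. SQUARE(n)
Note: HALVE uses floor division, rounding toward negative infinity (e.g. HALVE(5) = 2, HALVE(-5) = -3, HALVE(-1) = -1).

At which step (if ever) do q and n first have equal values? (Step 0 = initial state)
Step 4

q and n first become equal after step 4.

Comparing values at each step:
Initial: q=4, n=10
After step 1: q=4, n=5
After step 2: q=4, n=20
After step 3: q=4, n=16
After step 4: q=4, n=4 ← equal!
After step 5: q=4, n=5
After step 6: q=5, n=5 ← equal!
After step 7: q=5, n=25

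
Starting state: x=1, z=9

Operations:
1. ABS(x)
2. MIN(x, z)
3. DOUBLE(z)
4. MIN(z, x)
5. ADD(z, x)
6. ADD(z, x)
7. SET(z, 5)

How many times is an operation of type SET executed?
1

Counting SET operations:
Step 7: SET(z, 5) ← SET
Total: 1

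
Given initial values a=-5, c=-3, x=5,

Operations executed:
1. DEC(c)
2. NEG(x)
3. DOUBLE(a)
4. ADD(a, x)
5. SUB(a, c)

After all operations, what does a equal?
a = -11

Tracing execution:
Step 1: DEC(c) → a = -5
Step 2: NEG(x) → a = -5
Step 3: DOUBLE(a) → a = -10
Step 4: ADD(a, x) → a = -15
Step 5: SUB(a, c) → a = -11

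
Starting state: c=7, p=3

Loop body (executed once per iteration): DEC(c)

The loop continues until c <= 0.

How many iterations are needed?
7

Tracing iterations:
Initial: c=7, p=3
After iteration 1: c=6, p=3
After iteration 2: c=5, p=3
After iteration 3: c=4, p=3
After iteration 4: c=3, p=3
After iteration 5: c=2, p=3
After iteration 6: c=1, p=3
After iteration 7: c=0, p=3
c <= 0 now holds, so the loop exits after 7 iterations.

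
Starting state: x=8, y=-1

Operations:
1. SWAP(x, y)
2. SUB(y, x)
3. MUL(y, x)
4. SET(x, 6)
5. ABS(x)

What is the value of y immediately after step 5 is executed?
y = -9

Tracing y through execution:
Initial: y = -1
After step 1 (SWAP(x, y)): y = 8
After step 2 (SUB(y, x)): y = 9
After step 3 (MUL(y, x)): y = -9
After step 4 (SET(x, 6)): y = -9
After step 5 (ABS(x)): y = -9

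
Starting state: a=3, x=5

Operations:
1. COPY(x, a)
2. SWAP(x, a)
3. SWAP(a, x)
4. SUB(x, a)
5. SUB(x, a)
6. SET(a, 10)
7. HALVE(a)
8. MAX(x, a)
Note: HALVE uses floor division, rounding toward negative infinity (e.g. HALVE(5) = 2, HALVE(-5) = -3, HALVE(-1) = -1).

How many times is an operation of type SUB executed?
2

Counting SUB operations:
Step 4: SUB(x, a) ← SUB
Step 5: SUB(x, a) ← SUB
Total: 2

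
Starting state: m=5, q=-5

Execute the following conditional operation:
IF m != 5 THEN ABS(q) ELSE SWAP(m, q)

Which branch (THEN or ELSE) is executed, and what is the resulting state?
Branch: ELSE, Final state: m=-5, q=5

Evaluating condition: m != 5
m = 5
Condition is False, so ELSE branch executes
After SWAP(m, q): m=-5, q=5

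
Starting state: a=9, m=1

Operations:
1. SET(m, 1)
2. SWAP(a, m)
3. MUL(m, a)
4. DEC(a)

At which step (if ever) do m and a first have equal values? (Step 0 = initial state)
Never

m and a never become equal during execution.

Comparing values at each step:
Initial: m=1, a=9
After step 1: m=1, a=9
After step 2: m=9, a=1
After step 3: m=9, a=1
After step 4: m=9, a=0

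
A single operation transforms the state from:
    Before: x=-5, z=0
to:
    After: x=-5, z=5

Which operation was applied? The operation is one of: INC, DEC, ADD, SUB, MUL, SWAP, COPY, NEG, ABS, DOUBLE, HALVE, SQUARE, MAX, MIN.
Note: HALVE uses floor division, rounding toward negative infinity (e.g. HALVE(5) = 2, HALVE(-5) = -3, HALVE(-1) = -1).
SUB(z, x)

Analyzing the change:
Before: x=-5, z=0
After: x=-5, z=5
Variable z changed from 0 to 5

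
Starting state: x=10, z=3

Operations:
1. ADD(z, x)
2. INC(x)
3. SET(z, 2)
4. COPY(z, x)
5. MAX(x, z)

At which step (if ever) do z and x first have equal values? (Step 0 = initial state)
Step 4

z and x first become equal after step 4.

Comparing values at each step:
Initial: z=3, x=10
After step 1: z=13, x=10
After step 2: z=13, x=11
After step 3: z=2, x=11
After step 4: z=11, x=11 ← equal!
After step 5: z=11, x=11 ← equal!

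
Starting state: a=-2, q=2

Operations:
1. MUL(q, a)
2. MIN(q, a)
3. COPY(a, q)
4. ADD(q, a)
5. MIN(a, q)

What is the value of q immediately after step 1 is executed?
q = -4

Tracing q through execution:
Initial: q = 2
After step 1 (MUL(q, a)): q = -4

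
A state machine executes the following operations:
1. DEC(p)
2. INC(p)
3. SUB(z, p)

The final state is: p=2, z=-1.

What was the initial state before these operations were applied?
p=2, z=1

Working backwards:
Final state: p=2, z=-1
Before step 3 (SUB(z, p)): p=2, z=1
Before step 2 (INC(p)): p=1, z=1
Before step 1 (DEC(p)): p=2, z=1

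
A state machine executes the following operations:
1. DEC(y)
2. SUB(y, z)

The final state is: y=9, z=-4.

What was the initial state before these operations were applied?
y=6, z=-4

Working backwards:
Final state: y=9, z=-4
Before step 2 (SUB(y, z)): y=5, z=-4
Before step 1 (DEC(y)): y=6, z=-4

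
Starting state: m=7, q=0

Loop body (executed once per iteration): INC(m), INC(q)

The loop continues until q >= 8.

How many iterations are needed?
8

Tracing iterations:
Initial: m=7, q=0
After iteration 1: m=8, q=1
After iteration 2: m=9, q=2
After iteration 3: m=10, q=3
After iteration 4: m=11, q=4
After iteration 5: m=12, q=5
After iteration 6: m=13, q=6
After iteration 7: m=14, q=7
After iteration 8: m=15, q=8
q >= 8 now holds, so the loop exits after 8 iterations.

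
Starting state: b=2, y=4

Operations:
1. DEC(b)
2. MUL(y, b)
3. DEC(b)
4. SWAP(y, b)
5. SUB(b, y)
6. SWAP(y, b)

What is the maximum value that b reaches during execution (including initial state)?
4

Values of b at each step:
Initial: b = 2
After step 1: b = 1
After step 2: b = 1
After step 3: b = 0
After step 4: b = 4 ← maximum
After step 5: b = 4
After step 6: b = 0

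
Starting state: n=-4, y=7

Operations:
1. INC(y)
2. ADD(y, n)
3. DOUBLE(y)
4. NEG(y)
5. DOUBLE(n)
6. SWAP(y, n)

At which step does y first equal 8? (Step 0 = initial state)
Step 1

Tracing y:
Initial: y = 7
After step 1: y = 8 ← first occurrence
After step 2: y = 4
After step 3: y = 8
After step 4: y = -8
After step 5: y = -8
After step 6: y = -8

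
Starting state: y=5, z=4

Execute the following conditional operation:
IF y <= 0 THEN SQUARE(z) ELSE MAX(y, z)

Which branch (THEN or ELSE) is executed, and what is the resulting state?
Branch: ELSE, Final state: y=5, z=4

Evaluating condition: y <= 0
y = 5
Condition is False, so ELSE branch executes
After MAX(y, z): y=5, z=4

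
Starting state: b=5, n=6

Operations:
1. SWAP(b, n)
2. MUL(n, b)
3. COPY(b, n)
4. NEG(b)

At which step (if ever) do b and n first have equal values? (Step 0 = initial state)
Step 3

b and n first become equal after step 3.

Comparing values at each step:
Initial: b=5, n=6
After step 1: b=6, n=5
After step 2: b=6, n=30
After step 3: b=30, n=30 ← equal!
After step 4: b=-30, n=30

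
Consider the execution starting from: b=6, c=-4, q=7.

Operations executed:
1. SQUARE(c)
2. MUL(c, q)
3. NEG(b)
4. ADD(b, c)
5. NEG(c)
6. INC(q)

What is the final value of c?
c = -112

Tracing execution:
Step 1: SQUARE(c) → c = 16
Step 2: MUL(c, q) → c = 112
Step 3: NEG(b) → c = 112
Step 4: ADD(b, c) → c = 112
Step 5: NEG(c) → c = -112
Step 6: INC(q) → c = -112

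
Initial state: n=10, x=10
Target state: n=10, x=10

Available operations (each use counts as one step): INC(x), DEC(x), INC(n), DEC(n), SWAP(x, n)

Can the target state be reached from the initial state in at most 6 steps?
Yes

Path (0 steps): 0 steps (already at target)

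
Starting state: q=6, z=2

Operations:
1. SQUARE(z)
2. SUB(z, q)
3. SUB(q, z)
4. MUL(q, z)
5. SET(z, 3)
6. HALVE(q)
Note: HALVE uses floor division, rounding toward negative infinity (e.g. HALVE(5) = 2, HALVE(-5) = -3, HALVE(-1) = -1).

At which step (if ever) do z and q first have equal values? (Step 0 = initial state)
Never

z and q never become equal during execution.

Comparing values at each step:
Initial: z=2, q=6
After step 1: z=4, q=6
After step 2: z=-2, q=6
After step 3: z=-2, q=8
After step 4: z=-2, q=-16
After step 5: z=3, q=-16
After step 6: z=3, q=-8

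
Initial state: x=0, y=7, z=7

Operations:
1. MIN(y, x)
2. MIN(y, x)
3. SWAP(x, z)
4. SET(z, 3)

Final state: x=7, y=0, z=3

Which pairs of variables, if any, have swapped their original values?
(x, y)

Comparing initial and final values:
x: 0 → 7
y: 7 → 0
z: 7 → 3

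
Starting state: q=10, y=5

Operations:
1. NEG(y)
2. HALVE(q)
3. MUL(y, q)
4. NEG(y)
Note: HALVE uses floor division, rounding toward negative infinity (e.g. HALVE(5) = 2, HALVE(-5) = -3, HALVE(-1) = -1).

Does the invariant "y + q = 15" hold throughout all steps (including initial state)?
No, violated after step 1

The invariant is violated after step 1.

State at each step:
Initial: q=10, y=5
After step 1: q=10, y=-5
After step 2: q=5, y=-5
After step 3: q=5, y=-25
After step 4: q=5, y=25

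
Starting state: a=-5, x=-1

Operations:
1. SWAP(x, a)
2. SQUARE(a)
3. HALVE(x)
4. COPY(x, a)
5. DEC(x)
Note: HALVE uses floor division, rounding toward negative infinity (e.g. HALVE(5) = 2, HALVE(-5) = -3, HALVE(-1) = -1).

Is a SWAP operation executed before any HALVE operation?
Yes

First SWAP: step 1
First HALVE: step 3
Since 1 < 3, SWAP comes first.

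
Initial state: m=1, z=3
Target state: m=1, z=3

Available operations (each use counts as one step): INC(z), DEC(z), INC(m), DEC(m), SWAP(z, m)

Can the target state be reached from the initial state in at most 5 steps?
Yes

Path (0 steps): 0 steps (already at target)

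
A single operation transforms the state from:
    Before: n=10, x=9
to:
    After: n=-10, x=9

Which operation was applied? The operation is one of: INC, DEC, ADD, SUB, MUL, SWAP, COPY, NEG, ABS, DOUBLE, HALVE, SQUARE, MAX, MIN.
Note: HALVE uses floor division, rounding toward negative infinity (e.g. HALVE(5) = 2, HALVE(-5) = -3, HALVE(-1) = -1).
NEG(n)

Analyzing the change:
Before: n=10, x=9
After: n=-10, x=9
Variable n changed from 10 to -10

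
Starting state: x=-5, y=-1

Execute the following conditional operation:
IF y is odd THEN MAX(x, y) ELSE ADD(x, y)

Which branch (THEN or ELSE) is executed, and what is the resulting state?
Branch: THEN, Final state: x=-1, y=-1

Evaluating condition: y is odd
Condition is True, so THEN branch executes
After MAX(x, y): x=-1, y=-1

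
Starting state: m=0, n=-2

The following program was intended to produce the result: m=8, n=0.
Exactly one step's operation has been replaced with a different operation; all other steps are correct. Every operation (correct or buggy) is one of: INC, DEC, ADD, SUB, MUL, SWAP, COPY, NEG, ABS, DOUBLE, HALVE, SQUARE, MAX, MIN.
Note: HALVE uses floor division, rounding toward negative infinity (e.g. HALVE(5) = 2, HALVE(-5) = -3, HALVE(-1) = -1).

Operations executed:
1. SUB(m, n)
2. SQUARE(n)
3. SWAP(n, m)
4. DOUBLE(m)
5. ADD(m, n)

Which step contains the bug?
Step 1

Trace with buggy code:
Initial: m=0, n=-2
After step 1: m=2, n=-2
After step 2: m=2, n=4
After step 3: m=4, n=2
After step 4: m=8, n=2
After step 5: m=10, n=2
Actual final m=10, n=2 ≠ expected m=8, n=0.
Step 1 is the only position where a single-operation replacement can produce the expected result.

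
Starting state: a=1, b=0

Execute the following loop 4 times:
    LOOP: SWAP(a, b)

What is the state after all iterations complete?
a=1, b=0

Iteration trace:
Start: a=1, b=0
After iteration 1: a=0, b=1
After iteration 2: a=1, b=0
After iteration 3: a=0, b=1
After iteration 4: a=1, b=0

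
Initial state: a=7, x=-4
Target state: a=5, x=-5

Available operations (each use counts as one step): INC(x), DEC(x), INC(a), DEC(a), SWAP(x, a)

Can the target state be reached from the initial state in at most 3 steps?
Yes

Path (3 steps): DEC(x) → DEC(a) → DEC(a)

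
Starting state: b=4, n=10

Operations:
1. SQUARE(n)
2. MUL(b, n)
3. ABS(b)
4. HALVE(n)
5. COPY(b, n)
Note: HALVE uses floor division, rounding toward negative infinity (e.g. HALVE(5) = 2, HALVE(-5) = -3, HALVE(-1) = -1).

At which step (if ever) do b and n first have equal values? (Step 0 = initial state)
Step 5

b and n first become equal after step 5.

Comparing values at each step:
Initial: b=4, n=10
After step 1: b=4, n=100
After step 2: b=400, n=100
After step 3: b=400, n=100
After step 4: b=400, n=50
After step 5: b=50, n=50 ← equal!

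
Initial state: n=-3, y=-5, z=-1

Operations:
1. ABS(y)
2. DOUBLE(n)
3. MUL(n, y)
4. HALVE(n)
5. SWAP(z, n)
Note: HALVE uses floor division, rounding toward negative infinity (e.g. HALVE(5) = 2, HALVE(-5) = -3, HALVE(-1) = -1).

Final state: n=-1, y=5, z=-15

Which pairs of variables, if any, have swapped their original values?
None

Comparing initial and final values:
z: -1 → -15
y: -5 → 5
n: -3 → -1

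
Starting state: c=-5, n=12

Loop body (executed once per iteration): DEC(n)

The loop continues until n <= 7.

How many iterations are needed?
5

Tracing iterations:
Initial: c=-5, n=12
After iteration 1: c=-5, n=11
After iteration 2: c=-5, n=10
After iteration 3: c=-5, n=9
After iteration 4: c=-5, n=8
After iteration 5: c=-5, n=7
n <= 7 now holds, so the loop exits after 5 iterations.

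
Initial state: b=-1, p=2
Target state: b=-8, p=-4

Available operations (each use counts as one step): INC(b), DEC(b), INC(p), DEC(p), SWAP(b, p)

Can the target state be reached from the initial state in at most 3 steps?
No

The target state cannot be reached within 3 steps.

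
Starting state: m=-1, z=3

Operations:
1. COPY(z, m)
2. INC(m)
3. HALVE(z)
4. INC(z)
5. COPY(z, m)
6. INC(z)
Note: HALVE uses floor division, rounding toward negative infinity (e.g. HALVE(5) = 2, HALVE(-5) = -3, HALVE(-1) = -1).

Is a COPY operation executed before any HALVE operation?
Yes

First COPY: step 1
First HALVE: step 3
Since 1 < 3, COPY comes first.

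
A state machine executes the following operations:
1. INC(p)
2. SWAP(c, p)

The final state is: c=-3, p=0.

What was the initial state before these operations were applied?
c=0, p=-4

Working backwards:
Final state: c=-3, p=0
Before step 2 (SWAP(c, p)): c=0, p=-3
Before step 1 (INC(p)): c=0, p=-4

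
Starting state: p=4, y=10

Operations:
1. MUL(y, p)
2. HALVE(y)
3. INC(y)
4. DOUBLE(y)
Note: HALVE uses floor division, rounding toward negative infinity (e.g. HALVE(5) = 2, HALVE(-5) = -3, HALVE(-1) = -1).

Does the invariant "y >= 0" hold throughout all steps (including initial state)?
Yes

The invariant holds at every step.

State at each step:
Initial: p=4, y=10
After step 1: p=4, y=40
After step 2: p=4, y=20
After step 3: p=4, y=21
After step 4: p=4, y=42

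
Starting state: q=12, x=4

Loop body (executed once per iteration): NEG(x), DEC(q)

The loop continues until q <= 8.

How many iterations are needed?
4

Tracing iterations:
Initial: q=12, x=4
After iteration 1: q=11, x=-4
After iteration 2: q=10, x=4
After iteration 3: q=9, x=-4
After iteration 4: q=8, x=4
q <= 8 now holds, so the loop exits after 4 iterations.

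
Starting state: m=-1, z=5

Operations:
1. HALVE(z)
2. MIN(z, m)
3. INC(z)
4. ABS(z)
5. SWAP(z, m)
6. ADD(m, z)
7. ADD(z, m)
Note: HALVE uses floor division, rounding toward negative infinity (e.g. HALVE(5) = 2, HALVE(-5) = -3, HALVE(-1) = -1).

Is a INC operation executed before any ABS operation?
Yes

First INC: step 3
First ABS: step 4
Since 3 < 4, INC comes first.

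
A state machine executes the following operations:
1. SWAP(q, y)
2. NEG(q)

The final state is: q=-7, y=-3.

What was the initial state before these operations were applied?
q=-3, y=7

Working backwards:
Final state: q=-7, y=-3
Before step 2 (NEG(q)): q=7, y=-3
Before step 1 (SWAP(q, y)): q=-3, y=7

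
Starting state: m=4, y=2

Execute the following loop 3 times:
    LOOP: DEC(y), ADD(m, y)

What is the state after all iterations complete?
m=4, y=-1

Iteration trace:
Start: m=4, y=2
After iteration 1: m=5, y=1
After iteration 2: m=5, y=0
After iteration 3: m=4, y=-1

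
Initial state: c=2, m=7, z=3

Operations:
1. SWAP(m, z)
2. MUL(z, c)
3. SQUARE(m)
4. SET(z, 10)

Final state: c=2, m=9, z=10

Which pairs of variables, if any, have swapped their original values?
None

Comparing initial and final values:
c: 2 → 2
m: 7 → 9
z: 3 → 10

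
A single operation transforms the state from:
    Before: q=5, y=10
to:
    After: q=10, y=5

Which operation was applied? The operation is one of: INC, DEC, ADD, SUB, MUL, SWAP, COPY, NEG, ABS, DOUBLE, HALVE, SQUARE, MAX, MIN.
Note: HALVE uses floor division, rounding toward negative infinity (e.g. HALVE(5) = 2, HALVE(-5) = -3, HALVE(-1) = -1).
SWAP(y, q)

Analyzing the change:
Before: q=5, y=10
After: q=10, y=5
Variable y changed from 10 to 5
Variable q changed from 5 to 10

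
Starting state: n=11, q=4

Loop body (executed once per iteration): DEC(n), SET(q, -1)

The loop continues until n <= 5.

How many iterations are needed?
6

Tracing iterations:
Initial: n=11, q=4
After iteration 1: n=10, q=-1
After iteration 2: n=9, q=-1
After iteration 3: n=8, q=-1
After iteration 4: n=7, q=-1
After iteration 5: n=6, q=-1
After iteration 6: n=5, q=-1
n <= 5 now holds, so the loop exits after 6 iterations.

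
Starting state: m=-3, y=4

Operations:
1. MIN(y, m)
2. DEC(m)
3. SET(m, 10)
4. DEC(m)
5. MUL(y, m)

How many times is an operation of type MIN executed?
1

Counting MIN operations:
Step 1: MIN(y, m) ← MIN
Total: 1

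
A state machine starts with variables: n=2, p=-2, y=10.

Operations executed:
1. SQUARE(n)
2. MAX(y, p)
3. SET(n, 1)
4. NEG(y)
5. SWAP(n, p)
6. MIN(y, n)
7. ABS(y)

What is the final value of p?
p = 1

Tracing execution:
Step 1: SQUARE(n) → p = -2
Step 2: MAX(y, p) → p = -2
Step 3: SET(n, 1) → p = -2
Step 4: NEG(y) → p = -2
Step 5: SWAP(n, p) → p = 1
Step 6: MIN(y, n) → p = 1
Step 7: ABS(y) → p = 1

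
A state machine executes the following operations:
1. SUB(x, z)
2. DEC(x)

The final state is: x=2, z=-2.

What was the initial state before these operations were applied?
x=1, z=-2

Working backwards:
Final state: x=2, z=-2
Before step 2 (DEC(x)): x=3, z=-2
Before step 1 (SUB(x, z)): x=1, z=-2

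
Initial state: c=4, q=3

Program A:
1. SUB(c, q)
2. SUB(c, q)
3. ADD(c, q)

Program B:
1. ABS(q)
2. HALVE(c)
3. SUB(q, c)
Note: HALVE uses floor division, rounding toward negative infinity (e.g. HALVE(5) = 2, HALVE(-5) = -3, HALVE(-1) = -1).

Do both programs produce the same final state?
No

Program A final state: c=1, q=3
Program B final state: c=2, q=1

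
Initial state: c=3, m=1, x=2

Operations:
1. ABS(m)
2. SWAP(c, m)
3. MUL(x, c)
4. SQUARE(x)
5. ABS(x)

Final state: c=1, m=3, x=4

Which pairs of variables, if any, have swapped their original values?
(m, c)

Comparing initial and final values:
m: 1 → 3
c: 3 → 1
x: 2 → 4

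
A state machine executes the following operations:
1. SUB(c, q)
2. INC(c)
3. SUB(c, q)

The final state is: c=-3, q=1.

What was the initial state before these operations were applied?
c=-2, q=1

Working backwards:
Final state: c=-3, q=1
Before step 3 (SUB(c, q)): c=-2, q=1
Before step 2 (INC(c)): c=-3, q=1
Before step 1 (SUB(c, q)): c=-2, q=1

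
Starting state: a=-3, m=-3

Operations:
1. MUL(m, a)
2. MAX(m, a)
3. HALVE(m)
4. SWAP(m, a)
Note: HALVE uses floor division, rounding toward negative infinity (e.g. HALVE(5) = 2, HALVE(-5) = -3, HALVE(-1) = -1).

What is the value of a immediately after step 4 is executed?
a = 4

Tracing a through execution:
Initial: a = -3
After step 1 (MUL(m, a)): a = -3
After step 2 (MAX(m, a)): a = -3
After step 3 (HALVE(m)): a = -3
After step 4 (SWAP(m, a)): a = 4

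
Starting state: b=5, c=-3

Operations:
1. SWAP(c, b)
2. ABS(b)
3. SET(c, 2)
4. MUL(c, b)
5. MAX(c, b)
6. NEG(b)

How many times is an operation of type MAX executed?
1

Counting MAX operations:
Step 5: MAX(c, b) ← MAX
Total: 1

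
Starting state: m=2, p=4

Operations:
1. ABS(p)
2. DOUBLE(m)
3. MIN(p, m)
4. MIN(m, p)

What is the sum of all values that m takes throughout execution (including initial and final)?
16

Values of m at each step:
Initial: m = 2
After step 1: m = 2
After step 2: m = 4
After step 3: m = 4
After step 4: m = 4
Sum = 2 + 2 + 4 + 4 + 4 = 16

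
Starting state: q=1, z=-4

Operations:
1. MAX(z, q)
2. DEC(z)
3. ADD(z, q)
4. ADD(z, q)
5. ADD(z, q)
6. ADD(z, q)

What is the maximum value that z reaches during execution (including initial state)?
4

Values of z at each step:
Initial: z = -4
After step 1: z = 1
After step 2: z = 0
After step 3: z = 1
After step 4: z = 2
After step 5: z = 3
After step 6: z = 4 ← maximum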